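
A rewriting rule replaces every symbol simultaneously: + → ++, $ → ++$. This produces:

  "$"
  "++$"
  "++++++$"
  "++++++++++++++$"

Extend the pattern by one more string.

Rewriting the 15 symbols of ++++++++++++++$ one by one yields ++ ++ ++ ++ ++ ++ ++ ++ ++ ++ ++ ++ ++ ++ ++$; concatenated:

++++++++++++++++++++++++++++++$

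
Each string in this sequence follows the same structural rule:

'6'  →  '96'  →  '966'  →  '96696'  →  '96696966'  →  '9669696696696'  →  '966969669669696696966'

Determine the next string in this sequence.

9669696696696966969669669696696696

Each term (from the third on) is the previous term followed by the one before it: term 3 = 96·6 = 966.
So term 8 is 966969669669696696966·9669696696696.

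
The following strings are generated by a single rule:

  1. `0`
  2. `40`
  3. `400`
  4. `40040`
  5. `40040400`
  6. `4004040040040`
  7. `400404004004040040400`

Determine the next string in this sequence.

4004040040040400404004004040040040

This is a Fibonacci-style word recurrence s(k) = s(k−1)·s(k−2): e.g. 40·0 = 400.
The next term joins 400404004004040040400 and 4004040040040.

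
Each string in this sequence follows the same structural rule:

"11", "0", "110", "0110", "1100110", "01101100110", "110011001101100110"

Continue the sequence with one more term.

01101100110110011001101100110

Each term (from the third on) is the two preceding terms concatenated in order: term 3 = 11·0 = 110.
So term 8 is 01101100110·110011001101100110.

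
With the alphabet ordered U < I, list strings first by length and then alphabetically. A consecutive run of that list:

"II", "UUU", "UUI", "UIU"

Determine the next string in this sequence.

The successor of UIU increments the rightmost position that isn't already I and resets every position after it to U.

UII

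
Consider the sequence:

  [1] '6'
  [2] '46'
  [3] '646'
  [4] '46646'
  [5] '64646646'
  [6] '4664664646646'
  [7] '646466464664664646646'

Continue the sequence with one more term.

4664664646646646466464664664646646

Each term (from the third on) is the two preceding terms concatenated in order: term 3 = 6·46 = 646.
The next term joins 4664664646646 and 646466464664664646646.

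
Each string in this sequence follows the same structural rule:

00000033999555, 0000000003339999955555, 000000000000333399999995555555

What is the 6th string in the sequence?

000000000000000000000333333399999999999995555555555555

The n-th term is 3n 0's then n 3's then 2n-1 9's then 2n-1 5's, where the shown terms are n = 2, 3, 4.
At n = 7 the blocks have lengths 21, 7, 13, 13.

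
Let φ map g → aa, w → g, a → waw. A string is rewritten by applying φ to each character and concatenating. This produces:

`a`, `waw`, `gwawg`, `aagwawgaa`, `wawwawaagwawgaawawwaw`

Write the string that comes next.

Replace each of the 21 characters of wawwawaagwawgaawawwaw in place — g waw g g waw g waw waw aa g waw g aa waw waw g waw g g waw g — and concatenate.

gwawggwawgwawwawaagwawgaawawwawgwawggwawg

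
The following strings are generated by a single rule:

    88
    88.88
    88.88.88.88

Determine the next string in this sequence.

s(k+1) = s(k)·.·s(k) — each term doubles the last with '.' between the halves.
So the next term is two copies of 88.88.88.88 with '.' between the halves.

88.88.88.88.88.88.88.88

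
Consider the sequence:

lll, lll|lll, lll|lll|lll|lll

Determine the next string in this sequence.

s(k+1) = s(k)·|·s(k) — each term doubles the last with '|' between the halves.
One more doubling of lll|lll|lll|lll gives the answer.

lll|lll|lll|lll|lll|lll|lll|lll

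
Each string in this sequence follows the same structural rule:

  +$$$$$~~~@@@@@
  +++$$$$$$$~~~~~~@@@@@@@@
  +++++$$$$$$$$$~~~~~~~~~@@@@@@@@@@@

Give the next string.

+++++++$$$$$$$$$$$~~~~~~~~~~~~@@@@@@@@@@@@@@

Term n consists of 2n-1 +'s, followed by 2n+3 $'s, followed by 3n ~'s, followed by 3n+2 @'s (n = 1, 2, …).
At n = 4 the blocks have lengths 7, 11, 12, 14.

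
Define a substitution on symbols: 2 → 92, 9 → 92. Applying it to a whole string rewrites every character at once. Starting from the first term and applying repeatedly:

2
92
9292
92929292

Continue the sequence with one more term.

Rewriting each symbol of 92929292: 9→92, 2→92, 9→92, 2→92, 9→92, 2→92, 9→92, 2→92, which concatenates to 92 92 92 92 92 92 92 92.

9292929292929292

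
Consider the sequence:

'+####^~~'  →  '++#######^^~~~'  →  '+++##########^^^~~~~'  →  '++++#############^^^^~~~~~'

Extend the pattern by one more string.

+++++################^^^^^~~~~~~

Term n consists of n +'s, followed by 3n+1 #'s, followed by n ^'s, followed by n+1 ~'s (n = 1, 2, …).
Setting n = 5 gives 5, 16, 5, 6 characters in each block.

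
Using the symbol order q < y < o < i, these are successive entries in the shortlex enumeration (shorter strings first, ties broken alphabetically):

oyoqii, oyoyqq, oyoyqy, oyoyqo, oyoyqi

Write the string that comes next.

oyoyyq

Treat oyoyqi as a base-4 numeral over the given alphabet and add one, carrying through any trailing i's.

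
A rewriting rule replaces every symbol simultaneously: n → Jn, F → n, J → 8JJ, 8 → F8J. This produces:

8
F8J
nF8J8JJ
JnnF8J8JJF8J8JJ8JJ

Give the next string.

φ(JnnF8J8JJF8J8JJ8JJ) expands symbol-by-symbol to 8JJ Jn Jn n F8J 8JJ F8J 8JJ 8JJ n F8J 8JJ F8J 8JJ 8JJ F8J 8JJ 8JJ; joining the 18 pieces gives the next term.

8JJJnJnnF8J8JJF8J8JJ8JJnF8J8JJF8J8JJ8JJF8J8JJ8JJ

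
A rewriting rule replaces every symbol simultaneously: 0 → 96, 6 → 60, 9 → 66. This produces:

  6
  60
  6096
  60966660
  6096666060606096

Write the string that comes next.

60966660606060966096609660966660

Replace each of the 16 characters of 6096666060606096 in place — 60 96 66 60 60 60 60 96 60 96 60 96 60 96 66 60 — and concatenate.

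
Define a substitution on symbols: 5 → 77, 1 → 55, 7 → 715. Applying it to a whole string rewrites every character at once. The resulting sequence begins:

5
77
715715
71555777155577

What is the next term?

7155577777771571571555777777715715

Applying the rule to each of the 14 symbols of 71555777155577 gives the pieces 715 55 77 77 77 715 715 715 55 77 77 77 715 715, which concatenate to the answer.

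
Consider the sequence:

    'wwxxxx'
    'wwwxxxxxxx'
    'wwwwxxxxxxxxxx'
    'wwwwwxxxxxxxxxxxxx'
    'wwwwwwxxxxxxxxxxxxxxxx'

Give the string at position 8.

Reading off run lengths: w runs 2, 3, 4, 5, 6; x runs 4, 7, 10, 13, 16 — each is linear in n (n = 1, 2, …).
For term 8, n = 8, so the run lengths are 9, 25.

wwwwwwwwwxxxxxxxxxxxxxxxxxxxxxxxxx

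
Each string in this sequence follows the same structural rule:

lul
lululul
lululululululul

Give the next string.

s(k+1) = s(k)·u·s(k) — each term doubles the last with 'u' between the halves.
Doubling lululululululul with 'u' between the halves:

lululululululululululululululul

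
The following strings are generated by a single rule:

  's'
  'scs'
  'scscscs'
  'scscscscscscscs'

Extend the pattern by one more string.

scscscscscscscscscscscscscscscs

s(k+1) = s(k)·c·s(k) — each term doubles the last with 'c' between the halves.
So the next term is two copies of scscscscscscscs with 'c' between the halves.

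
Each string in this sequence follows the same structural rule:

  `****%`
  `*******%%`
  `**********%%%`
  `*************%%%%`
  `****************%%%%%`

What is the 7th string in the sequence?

The n-th term is 3n+1 *'s then n %'s (n = 1, 2, …).
Setting n = 7 gives 22, 7 characters in each block.

**********************%%%%%%%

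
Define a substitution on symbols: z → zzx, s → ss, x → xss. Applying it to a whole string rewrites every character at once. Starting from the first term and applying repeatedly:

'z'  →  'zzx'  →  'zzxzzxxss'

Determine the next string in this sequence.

zzxzzxxsszzxzzxxssxssssss

Rewriting each symbol of zzxzzxxss: z→zzx, z→zzx, x→xss, z→zzx, z→zzx, x→xss, x→xss, s→ss, s→ss, which concatenates to zzx zzx xss zzx zzx xss xss ss ss.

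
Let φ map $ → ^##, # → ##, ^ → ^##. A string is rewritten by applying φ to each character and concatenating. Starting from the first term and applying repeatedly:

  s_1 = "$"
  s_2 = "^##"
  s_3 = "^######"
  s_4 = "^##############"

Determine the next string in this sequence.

^##############################

Applying the rule to each of the 15 symbols of ^############## gives the pieces ^## ## ## ## ## ## ## ## ## ## ## ## ## ## ##, which concatenate to the answer.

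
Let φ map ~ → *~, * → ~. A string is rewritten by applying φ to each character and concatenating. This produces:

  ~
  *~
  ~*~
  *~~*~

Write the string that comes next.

Rewriting each symbol of *~~*~: *→~, ~→*~, ~→*~, *→~, ~→*~, which concatenates to ~ *~ *~ ~ *~.

~*~*~~*~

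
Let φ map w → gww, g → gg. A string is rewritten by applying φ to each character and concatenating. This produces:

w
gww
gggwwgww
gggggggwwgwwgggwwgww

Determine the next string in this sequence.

gggggggggggggggwwgwwgggwwgwwgggggggwwgwwgggwwgww

Applying the rule to each of the 20 symbols of gggggggwwgwwgggwwgww gives the pieces gg gg gg gg gg gg gg gww gww gg gww gww gg gg gg gww gww gg gww gww, which concatenate to the answer.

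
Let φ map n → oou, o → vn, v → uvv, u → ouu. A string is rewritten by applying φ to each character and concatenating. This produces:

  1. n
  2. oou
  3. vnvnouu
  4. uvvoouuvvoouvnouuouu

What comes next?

Rewriting the 20 symbols of uvvoouuvvoouvnouuouu one by one yields ouu uvv uvv vn vn ouu ouu uvv uvv vn vn ouu uvv oou vn ouu ouu vn ouu ouu; concatenated:

ouuuvvuvvvnvnouuouuuvvuvvvnvnouuuvvoouvnouuouuvnouuouu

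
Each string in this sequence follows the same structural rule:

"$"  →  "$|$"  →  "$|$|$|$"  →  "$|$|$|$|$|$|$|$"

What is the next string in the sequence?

Every step duplicates the string with '|' between the halves.
So the next term is two copies of $|$|$|$|$|$|$|$ with '|' between the halves.

$|$|$|$|$|$|$|$|$|$|$|$|$|$|$|$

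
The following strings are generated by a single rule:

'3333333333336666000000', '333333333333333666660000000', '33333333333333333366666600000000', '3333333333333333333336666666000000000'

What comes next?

333333333333333333333333666666660000000000

Each string has the form 3^{3n+3} 6^{n+1} 0^{n+3}, where the shown terms are n = 3, 4, 5, 6.
Setting n = 7 gives 24, 8, 10 characters in each block.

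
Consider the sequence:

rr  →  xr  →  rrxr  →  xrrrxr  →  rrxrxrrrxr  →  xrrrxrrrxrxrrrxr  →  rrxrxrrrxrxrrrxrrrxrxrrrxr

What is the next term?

Each term (from the third on) is the two preceding terms concatenated in order: term 3 = rr·xr = rrxr.
So term 8 is xrrrxrrrxrxrrrxr·rrxrxrrrxrxrrrxrrrxrxrrrxr.

xrrrxrrrxrxrrrxrrrxrxrrrxrxrrrxrrrxrxrrrxr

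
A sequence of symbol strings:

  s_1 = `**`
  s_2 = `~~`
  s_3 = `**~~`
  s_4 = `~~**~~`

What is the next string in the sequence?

Each term (from the third on) is the two preceding terms concatenated in order: term 3 = **·~~ = **~~.
The next term joins **~~ and ~~**~~.

**~~~~**~~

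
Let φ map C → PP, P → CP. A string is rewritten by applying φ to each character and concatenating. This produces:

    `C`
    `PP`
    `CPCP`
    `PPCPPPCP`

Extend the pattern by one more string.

CPCPPPCPCPCPPPCP

Expanding PPCPPPCP: P→CP, P→CP, C→PP, P→CP, P→CP, P→CP, C→PP, P→CP. Concatenated: CP CP PP CP CP CP PP CP.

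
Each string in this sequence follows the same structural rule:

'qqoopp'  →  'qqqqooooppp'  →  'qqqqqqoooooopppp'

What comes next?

The n-th term is 2n q's then 2n o's then n+1 p's (n = 1, 2, …).
For the next term, n = 4, so the run lengths are 8, 8, 5.

qqqqqqqqooooooooppppp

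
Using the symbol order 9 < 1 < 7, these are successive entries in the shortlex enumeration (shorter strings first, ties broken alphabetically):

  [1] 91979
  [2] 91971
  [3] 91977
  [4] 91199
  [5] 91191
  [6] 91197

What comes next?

The successor of 91197 increments the rightmost position that isn't already 7 and resets every position after it to 9.

91119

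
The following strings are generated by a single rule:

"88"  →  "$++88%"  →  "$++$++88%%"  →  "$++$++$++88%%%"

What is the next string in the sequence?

s(k+1) = $++·s(k)·%, so each term gains $++ as a prefix and % as a suffix.
So the next term is $++·$++$++$++88%%%·%.

$++$++$++$++88%%%%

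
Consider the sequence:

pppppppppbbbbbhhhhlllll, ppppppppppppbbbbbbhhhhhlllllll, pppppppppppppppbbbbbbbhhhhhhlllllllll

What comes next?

Each string has the form p^{3n} b^{n+2} h^{n+1} l^{2n-1}, where the shown terms are n = 3, 4, 5.
Setting n = 6 gives 18, 8, 7, 11 characters in each block.

ppppppppppppppppppbbbbbbbbhhhhhhhlllllllllll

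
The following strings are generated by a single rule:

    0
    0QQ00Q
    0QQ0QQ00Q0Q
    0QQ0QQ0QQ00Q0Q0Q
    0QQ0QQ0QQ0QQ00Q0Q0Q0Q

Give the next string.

0QQ0QQ0QQ0QQ0QQ00Q0Q0Q0Q0Q

s(k+1) = 0QQ·s(k)·0Q, so each term gains 0QQ as a prefix and 0Q as a suffix.
So the next term is 0QQ·0QQ0QQ0QQ0QQ00Q0Q0Q0Q·0Q.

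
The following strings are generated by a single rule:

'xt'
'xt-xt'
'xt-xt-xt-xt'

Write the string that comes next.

Every step duplicates the string with '-' between the halves.
Doubling xt-xt-xt-xt with '-' between the halves:

xt-xt-xt-xt-xt-xt-xt-xt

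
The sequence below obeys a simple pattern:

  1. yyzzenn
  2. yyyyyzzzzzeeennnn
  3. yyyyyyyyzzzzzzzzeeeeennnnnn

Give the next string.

Each string has the form y^{3n-1} z^{3n-1} e^{2n-1} n^{2n} (n = 1, 2, …).
At n = 4 the blocks have lengths 11, 11, 7, 8.

yyyyyyyyyyyzzzzzzzzzzzeeeeeeennnnnnnn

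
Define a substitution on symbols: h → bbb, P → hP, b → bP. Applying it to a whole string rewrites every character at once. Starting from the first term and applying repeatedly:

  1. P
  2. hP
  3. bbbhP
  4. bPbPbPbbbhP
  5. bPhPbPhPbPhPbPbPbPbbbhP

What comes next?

bPhPbbbhPbPhPbbbhPbPhPbbbhPbPhPbPhPbPhPbPbPbPbbbhP

Replace each of the 23 characters of bPhPbPhPbPhPbPbPbPbbbhP in place — bP hP bbb hP bP hP bbb hP bP hP bbb hP bP hP bP hP bP hP bP bP bP bbb hP — and concatenate.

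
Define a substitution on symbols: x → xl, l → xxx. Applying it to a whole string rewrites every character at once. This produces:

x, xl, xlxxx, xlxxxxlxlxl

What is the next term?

xlxxxxlxlxlxlxxxxlxxxxlxxx

Expanding xlxxxxlxlxl: x→xl, l→xxx, x→xl, x→xl, x→xl, x→xl, l→xxx, x→xl, l→xxx, x→xl, l→xxx. Concatenated: xl xxx xl xl xl xl xxx xl xxx xl xxx.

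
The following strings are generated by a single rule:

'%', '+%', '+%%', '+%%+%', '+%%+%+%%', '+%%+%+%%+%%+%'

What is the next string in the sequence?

This is a Fibonacci-style word recurrence s(k) = s(k−1)·s(k−2): e.g. +%·% = +%%.
So term 7 is +%%+%+%%+%%+%·+%%+%+%%.

+%%+%+%%+%%+%+%%+%+%%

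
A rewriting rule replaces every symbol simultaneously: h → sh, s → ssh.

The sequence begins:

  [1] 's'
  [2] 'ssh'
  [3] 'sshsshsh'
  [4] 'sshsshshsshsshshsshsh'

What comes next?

Applying the rule to each of the 21 symbols of sshsshshsshsshshsshsh gives the pieces ssh ssh sh ssh ssh sh ssh sh ssh ssh sh ssh ssh sh ssh sh ssh ssh sh ssh sh, which concatenate to the answer.

sshsshshsshsshshsshshsshsshshsshsshshsshshsshsshshsshsh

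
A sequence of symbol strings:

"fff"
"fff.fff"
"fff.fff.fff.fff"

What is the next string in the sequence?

fff.fff.fff.fff.fff.fff.fff.fff

s(k+1) = s(k)·.·s(k) — each term doubles the last with '.' between the halves.
One more doubling of fff.fff.fff.fff gives the answer.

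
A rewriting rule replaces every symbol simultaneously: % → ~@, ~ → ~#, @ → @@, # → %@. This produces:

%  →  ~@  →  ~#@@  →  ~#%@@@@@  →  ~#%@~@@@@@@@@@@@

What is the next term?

Applying the rule to each of the 16 symbols of ~#%@~@@@@@@@@@@@ gives the pieces ~# %@ ~@ @@ ~# @@ @@ @@ @@ @@ @@ @@ @@ @@ @@ @@, which concatenate to the answer.

~#%@~@@@~#@@@@@@@@@@@@@@@@@@@@@@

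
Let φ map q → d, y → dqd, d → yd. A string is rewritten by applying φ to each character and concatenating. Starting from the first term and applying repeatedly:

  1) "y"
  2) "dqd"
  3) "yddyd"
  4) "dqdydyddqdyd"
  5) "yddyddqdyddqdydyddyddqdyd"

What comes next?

dqdydyddqdydyddyddqdydyddyddqdyddqdydyddqdydyddyddqdyd

Replace each of the 25 characters of yddyddqdyddqdydyddyddqdyd in place — dqd yd yd dqd yd yd d yd dqd yd yd d yd dqd yd dqd yd yd dqd yd yd d yd dqd yd — and concatenate.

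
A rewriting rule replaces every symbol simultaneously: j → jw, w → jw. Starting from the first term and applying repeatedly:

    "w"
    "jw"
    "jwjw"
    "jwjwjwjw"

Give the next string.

Apply φ to jwjwjwjw symbol by symbol: j→jw, w→jw, j→jw, w→jw, j→jw, w→jw, j→jw, w→jw; joined: jw jw jw jw jw jw jw jw.

jwjwjwjwjwjwjwjw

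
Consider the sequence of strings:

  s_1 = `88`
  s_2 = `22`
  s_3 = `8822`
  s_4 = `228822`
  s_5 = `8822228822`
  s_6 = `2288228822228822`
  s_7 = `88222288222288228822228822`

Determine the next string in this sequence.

228822882222882288222288222288228822228822

From term 3 onward, concatenate the second-to-last term with the last: 88·22 = 8822, 22·8822 = 228822, …
The next term joins 2288228822228822 and 88222288222288228822228822.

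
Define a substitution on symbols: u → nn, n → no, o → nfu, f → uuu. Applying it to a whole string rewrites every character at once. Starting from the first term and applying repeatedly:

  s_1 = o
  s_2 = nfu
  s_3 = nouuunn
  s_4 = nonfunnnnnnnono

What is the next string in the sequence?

Applying the rule to each of the 15 symbols of nonfunnnnnnnono gives the pieces no nfu no uuu nn no no no no no no no nfu no nfu, which concatenate to the answer.

nonfunouuunnnonononononononfunonfu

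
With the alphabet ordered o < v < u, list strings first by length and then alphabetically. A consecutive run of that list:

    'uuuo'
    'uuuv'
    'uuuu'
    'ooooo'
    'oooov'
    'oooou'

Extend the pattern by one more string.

The successor of oooou increments the rightmost position that isn't already u and resets every position after it to o.

ooovo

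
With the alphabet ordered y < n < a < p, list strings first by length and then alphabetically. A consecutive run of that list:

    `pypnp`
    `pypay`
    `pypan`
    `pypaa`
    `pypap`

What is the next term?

pyppy

The successor of pypap increments the rightmost position that isn't already p and resets every position after it to y.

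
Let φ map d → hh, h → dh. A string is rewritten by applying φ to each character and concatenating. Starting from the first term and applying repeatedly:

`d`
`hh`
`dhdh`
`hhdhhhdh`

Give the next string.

dhdhhhdhdhdhhhdh

Rewriting each symbol of hhdhhhdh: h→dh, h→dh, d→hh, h→dh, h→dh, h→dh, d→hh, h→dh, which concatenates to dh dh hh dh dh dh hh dh.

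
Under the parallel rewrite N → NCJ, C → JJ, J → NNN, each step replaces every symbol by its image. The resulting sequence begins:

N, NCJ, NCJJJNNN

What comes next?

NCJJJNNNNNNNNNNCJNCJNCJ

Expanding NCJJJNNN: N→NCJ, C→JJ, J→NNN, J→NNN, J→NNN, N→NCJ, N→NCJ, N→NCJ. Concatenated: NCJ JJ NNN NNN NNN NCJ NCJ NCJ.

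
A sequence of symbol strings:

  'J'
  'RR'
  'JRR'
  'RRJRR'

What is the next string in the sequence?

Each term (from the third on) is the two preceding terms concatenated in order: term 3 = J·RR = JRR.
So term 5 is JRR·RRJRR.

JRRRRJRR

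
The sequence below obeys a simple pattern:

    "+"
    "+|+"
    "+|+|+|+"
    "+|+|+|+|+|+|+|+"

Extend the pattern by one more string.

Every step duplicates the string with '|' between the halves.
Doubling +|+|+|+|+|+|+|+ with '|' between the halves:

+|+|+|+|+|+|+|+|+|+|+|+|+|+|+|+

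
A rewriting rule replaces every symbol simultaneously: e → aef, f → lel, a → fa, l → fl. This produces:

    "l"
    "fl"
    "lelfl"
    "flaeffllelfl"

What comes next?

lelflfaaeflellelflflaeffllelfl

Expanding flaeffllelfl: f→lel, l→fl, a→fa, e→aef, f→lel, f→lel, l→fl, l→fl, e→aef, l→fl, f→lel, l→fl. Concatenated: lel fl fa aef lel lel fl fl aef fl lel fl.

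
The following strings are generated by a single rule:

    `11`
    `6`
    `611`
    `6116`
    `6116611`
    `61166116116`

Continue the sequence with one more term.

611661161166116611

This is a Fibonacci-style word recurrence s(k) = s(k−1)·s(k−2): e.g. 6·11 = 611.
So term 7 is 61166116116·6116611.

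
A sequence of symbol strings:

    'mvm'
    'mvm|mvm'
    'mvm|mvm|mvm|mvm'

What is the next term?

mvm|mvm|mvm|mvm|mvm|mvm|mvm|mvm

s(k+1) = s(k)·|·s(k) — each term doubles the last with '|' between the halves.
One more doubling of mvm|mvm|mvm|mvm gives the answer.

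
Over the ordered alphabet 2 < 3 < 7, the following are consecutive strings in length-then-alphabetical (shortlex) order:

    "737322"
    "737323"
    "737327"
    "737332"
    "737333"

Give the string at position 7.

Continuing the enumeration 2 steps past 737333: 737333 → 737337 → (answer).

737372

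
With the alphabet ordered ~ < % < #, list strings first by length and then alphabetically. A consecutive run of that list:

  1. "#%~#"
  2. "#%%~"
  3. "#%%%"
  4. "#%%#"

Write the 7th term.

Continuing the enumeration 3 steps past #%%#: #%%# → #%#~ → #%#% → (answer).

#%##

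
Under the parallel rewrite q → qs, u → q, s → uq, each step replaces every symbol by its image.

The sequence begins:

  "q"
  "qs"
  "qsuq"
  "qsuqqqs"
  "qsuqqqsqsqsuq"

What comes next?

Rewriting the 13 symbols of qsuqqqsqsqsuq one by one yields qs uq q qs qs qs uq qs uq qs uq q qs; concatenated:

qsuqqqsqsqsuqqsuqqsuqqqs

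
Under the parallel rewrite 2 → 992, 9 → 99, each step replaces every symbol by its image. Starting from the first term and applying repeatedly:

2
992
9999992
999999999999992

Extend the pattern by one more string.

9999999999999999999999999999992

φ(999999999999992) expands symbol-by-symbol to 99 99 99 99 99 99 99 99 99 99 99 99 99 99 992; joining the 15 pieces gives the next term.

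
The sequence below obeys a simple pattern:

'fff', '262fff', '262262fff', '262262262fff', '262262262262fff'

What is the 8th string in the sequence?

The strings grow by a fixed prefix 262 each time.
From 262262262262fff, 3 further steps: 262262262262fff → 262262262262262fff → 262262262262262262fff → (answer).

262262262262262262262fff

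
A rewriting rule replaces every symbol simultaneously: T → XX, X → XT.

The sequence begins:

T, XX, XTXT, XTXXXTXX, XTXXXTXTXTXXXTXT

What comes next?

Replace each of the 16 characters of XTXXXTXTXTXXXTXT in place — XT XX XT XT XT XX XT XX XT XX XT XT XT XX XT XX — and concatenate.

XTXXXTXTXTXXXTXXXTXXXTXTXTXXXTXX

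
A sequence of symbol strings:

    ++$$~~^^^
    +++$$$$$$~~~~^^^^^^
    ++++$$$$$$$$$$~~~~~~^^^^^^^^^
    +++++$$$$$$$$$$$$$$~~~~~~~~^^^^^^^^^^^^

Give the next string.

++++++$$$$$$$$$$$$$$$$$$~~~~~~~~~~^^^^^^^^^^^^^^^

The n-th term is n+1 +'s then 4n-2 $'s then 2n ~'s then 3n ^'s (n = 1, 2, …).
Setting n = 5 gives 6, 18, 10, 15 characters in each block.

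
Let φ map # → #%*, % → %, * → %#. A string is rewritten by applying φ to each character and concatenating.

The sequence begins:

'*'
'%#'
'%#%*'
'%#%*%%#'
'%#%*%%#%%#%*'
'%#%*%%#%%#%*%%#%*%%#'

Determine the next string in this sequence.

Replace each of the 20 characters of %#%*%%#%%#%*%%#%*%%# in place — % #%* % %# % % #%* % % #%* % %# % % #%* % %# % % #%* — and concatenate.

%#%*%%#%%#%*%%#%*%%#%%#%*%%#%%#%*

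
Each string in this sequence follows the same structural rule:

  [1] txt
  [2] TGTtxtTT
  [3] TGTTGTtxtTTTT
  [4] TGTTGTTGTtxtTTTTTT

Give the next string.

s(k+1) = TGT·s(k)·TT, so each term gains TGT as a prefix and TT as a suffix.
Applying this once more to TGTTGTTGTtxtTTTTTT:

TGTTGTTGTTGTtxtTTTTTTTT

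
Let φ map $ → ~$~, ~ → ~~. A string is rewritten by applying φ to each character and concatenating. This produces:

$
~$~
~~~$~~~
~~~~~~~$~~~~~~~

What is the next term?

~~~~~~~~~~~~~~~$~~~~~~~~~~~~~~~

Applying the rule to each of the 15 symbols of ~~~~~~~$~~~~~~~ gives the pieces ~~ ~~ ~~ ~~ ~~ ~~ ~~ ~$~ ~~ ~~ ~~ ~~ ~~ ~~ ~~, which concatenate to the answer.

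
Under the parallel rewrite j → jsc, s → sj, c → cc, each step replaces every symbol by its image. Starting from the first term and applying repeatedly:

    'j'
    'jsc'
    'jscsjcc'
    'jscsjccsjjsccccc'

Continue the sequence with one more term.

jscsjccsjjscccccsjjscjscsjcccccccccc

Replace each of the 16 characters of jscsjccsjjsccccc in place — jsc sj cc sj jsc cc cc sj jsc jsc sj cc cc cc cc cc — and concatenate.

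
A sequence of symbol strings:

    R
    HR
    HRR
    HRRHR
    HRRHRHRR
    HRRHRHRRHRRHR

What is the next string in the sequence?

HRRHRHRRHRRHRHRRHRHRR

Each term (from the third on) is the previous term followed by the one before it: term 3 = HR·R = HRR.
The next term joins HRRHRHRRHRRHR and HRRHRHRR.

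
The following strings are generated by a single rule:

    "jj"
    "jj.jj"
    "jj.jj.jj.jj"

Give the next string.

jj.jj.jj.jj.jj.jj.jj.jj

s(k+1) = s(k)·.·s(k) — each term doubles the last with '.' between the halves.
So the next term is two copies of jj.jj.jj.jj with '.' between the halves.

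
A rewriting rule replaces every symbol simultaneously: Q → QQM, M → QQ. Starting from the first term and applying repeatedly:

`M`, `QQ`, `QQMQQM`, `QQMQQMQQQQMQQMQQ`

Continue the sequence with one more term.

Applying the rule to each of the 16 symbols of QQMQQMQQQQMQQMQQ gives the pieces QQM QQM QQ QQM QQM QQ QQM QQM QQM QQM QQ QQM QQM QQ QQM QQM, which concatenate to the answer.

QQMQQMQQQQMQQMQQQQMQQMQQMQQMQQQQMQQMQQQQMQQM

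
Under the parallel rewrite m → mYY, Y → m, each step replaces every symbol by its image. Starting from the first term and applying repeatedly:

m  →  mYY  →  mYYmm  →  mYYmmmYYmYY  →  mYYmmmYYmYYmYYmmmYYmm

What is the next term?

Applying the rule to each of the 21 symbols of mYYmmmYYmYYmYYmmmYYmm gives the pieces mYY m m mYY mYY mYY m m mYY m m mYY m m mYY mYY mYY m m mYY mYY, which concatenate to the answer.

mYYmmmYYmYYmYYmmmYYmmmYYmmmYYmYYmYYmmmYYmYY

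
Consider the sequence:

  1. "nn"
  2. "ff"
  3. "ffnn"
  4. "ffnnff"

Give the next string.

ffnnffffnn

Each term (from the third on) is the previous term followed by the one before it: term 3 = ff·nn = ffnn.
Continuing: ffnnff · ffnn gives term 5.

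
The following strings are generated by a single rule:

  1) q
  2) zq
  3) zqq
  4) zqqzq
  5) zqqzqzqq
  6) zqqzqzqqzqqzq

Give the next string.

From term 3 onward, concatenate the last term with the second-to-last: zq·q = zqq, zqq·zq = zqqzq, …
Continuing: zqqzqzqqzqqzq · zqqzqzqq gives term 7.

zqqzqzqqzqqzqzqqzqzqq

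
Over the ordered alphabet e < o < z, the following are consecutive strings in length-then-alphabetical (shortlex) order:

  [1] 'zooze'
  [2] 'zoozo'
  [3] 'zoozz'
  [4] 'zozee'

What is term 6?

zozez

Continuing the enumeration 2 steps past zozee: zozee → zozeo → (answer).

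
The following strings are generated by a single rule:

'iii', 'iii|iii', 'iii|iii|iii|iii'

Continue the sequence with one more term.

Every step duplicates the string with '|' between the halves.
Doubling iii|iii|iii|iii with '|' between the halves:

iii|iii|iii|iii|iii|iii|iii|iii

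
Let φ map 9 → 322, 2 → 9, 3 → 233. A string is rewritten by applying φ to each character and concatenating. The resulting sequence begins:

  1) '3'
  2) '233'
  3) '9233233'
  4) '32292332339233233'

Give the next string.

233993229233233923323332292332339233233

Applying the rule to each of the 17 symbols of 32292332339233233 gives the pieces 233 9 9 322 9 233 233 9 233 233 322 9 233 233 9 233 233, which concatenate to the answer.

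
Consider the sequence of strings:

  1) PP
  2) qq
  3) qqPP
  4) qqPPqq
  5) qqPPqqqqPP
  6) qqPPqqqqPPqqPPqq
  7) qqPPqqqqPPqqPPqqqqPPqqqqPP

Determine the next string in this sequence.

From term 3 onward, concatenate the last term with the second-to-last: qq·PP = qqPP, qqPP·qq = qqPPqq, …
So term 8 is qqPPqqqqPPqqPPqqqqPPqqqqPP·qqPPqqqqPPqqPPqq.

qqPPqqqqPPqqPPqqqqPPqqqqPPqqPPqqqqPPqqPPqq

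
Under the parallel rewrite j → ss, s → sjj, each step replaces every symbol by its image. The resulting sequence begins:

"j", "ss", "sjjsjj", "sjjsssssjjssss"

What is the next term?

sjjsssssjjsjjsjjsjjsjjsssssjjsjjsjjsjj

φ(sjjsssssjjssss) expands symbol-by-symbol to sjj ss ss sjj sjj sjj sjj sjj ss ss sjj sjj sjj sjj; joining the 14 pieces gives the next term.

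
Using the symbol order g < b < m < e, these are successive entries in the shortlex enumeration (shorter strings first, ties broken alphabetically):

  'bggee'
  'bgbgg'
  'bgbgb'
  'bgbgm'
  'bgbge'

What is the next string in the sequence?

bgbbg

Treat bgbge as a base-4 numeral over the given alphabet and add one, carrying through any trailing e's.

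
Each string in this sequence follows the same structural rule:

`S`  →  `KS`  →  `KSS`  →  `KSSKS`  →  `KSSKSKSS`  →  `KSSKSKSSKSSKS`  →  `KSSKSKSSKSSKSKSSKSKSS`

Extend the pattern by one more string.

KSSKSKSSKSSKSKSSKSKSSKSSKSKSSKSSKS

This is a Fibonacci-style word recurrence s(k) = s(k−1)·s(k−2): e.g. KS·S = KSS.
So term 8 is KSSKSKSSKSSKSKSSKSKSS·KSSKSKSSKSSKS.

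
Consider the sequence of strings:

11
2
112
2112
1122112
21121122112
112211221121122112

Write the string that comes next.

21121122112112211221121122112

Each term (from the third on) is the two preceding terms concatenated in order: term 3 = 11·2 = 112.
So term 8 is 21121122112·112211221121122112.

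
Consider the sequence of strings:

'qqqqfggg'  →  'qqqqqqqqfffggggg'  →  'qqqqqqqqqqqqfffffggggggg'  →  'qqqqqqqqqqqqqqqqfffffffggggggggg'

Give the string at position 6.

The n-th term is 4n q's then 2n-1 f's then 2n+1 g's (n = 1, 2, …).
For term 6, n = 6, so the run lengths are 24, 11, 13.

qqqqqqqqqqqqqqqqqqqqqqqqfffffffffffggggggggggggg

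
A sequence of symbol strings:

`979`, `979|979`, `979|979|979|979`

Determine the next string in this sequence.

979|979|979|979|979|979|979|979

Every step duplicates the string with '|' between the halves.
One more doubling of 979|979|979|979 gives the answer.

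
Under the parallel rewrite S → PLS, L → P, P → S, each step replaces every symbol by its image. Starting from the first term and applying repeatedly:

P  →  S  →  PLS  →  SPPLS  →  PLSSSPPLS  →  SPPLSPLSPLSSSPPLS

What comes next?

φ(SPPLSPLSPLSSSPPLS) expands symbol-by-symbol to PLS S S P PLS S P PLS S P PLS PLS PLS S S P PLS; joining the 17 pieces gives the next term.

PLSSSPPLSSPPLSSPPLSPLSPLSSSPPLS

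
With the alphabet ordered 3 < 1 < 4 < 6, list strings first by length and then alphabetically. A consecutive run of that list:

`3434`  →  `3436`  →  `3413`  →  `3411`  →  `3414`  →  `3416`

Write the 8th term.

3441

Continuing the enumeration 2 steps past 3416: 3416 → 3443 → (answer).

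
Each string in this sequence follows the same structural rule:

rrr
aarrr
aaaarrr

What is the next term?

The strings grow by a fixed prefix aa each time.
One more step from aaaarrr gives the answer.

aaaaaarrr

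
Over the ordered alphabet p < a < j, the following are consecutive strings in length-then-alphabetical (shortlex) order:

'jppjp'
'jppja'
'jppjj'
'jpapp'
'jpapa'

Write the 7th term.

Stepping forward 2 times from jpapa: jpapa → jpapj, then the target.

jpaap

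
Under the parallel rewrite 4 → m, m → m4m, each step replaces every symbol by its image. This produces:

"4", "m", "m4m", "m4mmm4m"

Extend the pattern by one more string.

Rewriting each symbol of m4mmm4m: m→m4m, 4→m, m→m4m, m→m4m, m→m4m, 4→m, m→m4m, which concatenates to m4m m m4m m4m m4m m m4m.

m4mmm4mm4mm4mmm4m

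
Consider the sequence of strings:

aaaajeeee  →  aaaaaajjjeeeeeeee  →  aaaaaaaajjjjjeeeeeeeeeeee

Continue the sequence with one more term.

Term n consists of 2n+2 a's, followed by 2n-1 j's, followed by 4n e's (n = 1, 2, …).
For the next term, n = 4, so the run lengths are 10, 7, 16.

aaaaaaaaaajjjjjjjeeeeeeeeeeeeeeee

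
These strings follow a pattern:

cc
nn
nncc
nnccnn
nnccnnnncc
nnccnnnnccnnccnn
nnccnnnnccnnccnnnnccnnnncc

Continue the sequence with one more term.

This is a Fibonacci-style word recurrence s(k) = s(k−1)·s(k−2): e.g. nn·cc = nncc.
So term 8 is nnccnnnnccnnccnnnnccnnnncc·nnccnnnnccnnccnn.

nnccnnnnccnnccnnnnccnnnnccnnccnnnnccnnccnn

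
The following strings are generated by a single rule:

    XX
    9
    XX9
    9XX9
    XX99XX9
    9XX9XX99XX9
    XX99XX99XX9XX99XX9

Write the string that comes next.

9XX9XX99XX9XX99XX99XX9XX99XX9

Each term (from the third on) is the two preceding terms concatenated in order: term 3 = XX·9 = XX9.
Continuing: 9XX9XX99XX9 · XX99XX99XX9XX99XX9 gives term 8.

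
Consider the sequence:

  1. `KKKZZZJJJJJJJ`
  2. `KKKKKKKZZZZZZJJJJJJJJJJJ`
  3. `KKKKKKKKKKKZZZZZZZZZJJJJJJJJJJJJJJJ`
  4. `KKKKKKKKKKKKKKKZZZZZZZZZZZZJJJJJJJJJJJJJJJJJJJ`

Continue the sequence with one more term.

KKKKKKKKKKKKKKKKKKKZZZZZZZZZZZZZZZJJJJJJJJJJJJJJJJJJJJJJJ

Term n consists of 4n-1 K's, followed by 3n Z's, followed by 4n+3 J's (n = 1, 2, …).
Setting n = 5 gives 19, 15, 23 characters in each block.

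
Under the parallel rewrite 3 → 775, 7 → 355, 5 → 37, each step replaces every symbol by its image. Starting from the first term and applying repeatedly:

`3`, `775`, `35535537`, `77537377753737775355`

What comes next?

φ(77537377753737775355) expands symbol-by-symbol to 355 355 37 775 355 775 355 355 355 37 775 355 775 355 355 355 37 775 37 37; joining the 20 pieces gives the next term.

3553553777535577535535535537775355775355355355377753737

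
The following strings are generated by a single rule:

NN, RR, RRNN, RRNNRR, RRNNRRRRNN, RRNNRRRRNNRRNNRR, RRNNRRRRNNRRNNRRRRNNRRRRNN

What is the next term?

Each term (from the third on) is the previous term followed by the one before it: term 3 = RR·NN = RRNN.
The next term joins RRNNRRRRNNRRNNRRRRNNRRRRNN and RRNNRRRRNNRRNNRR.

RRNNRRRRNNRRNNRRRRNNRRRRNNRRNNRRRRNNRRNNRR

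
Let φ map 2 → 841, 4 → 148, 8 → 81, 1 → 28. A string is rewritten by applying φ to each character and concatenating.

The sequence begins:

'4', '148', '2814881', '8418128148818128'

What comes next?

Replace each of the 16 characters of 8418128148818128 in place — 81 148 28 81 28 841 81 28 148 81 81 28 81 28 841 81 — and concatenate.

811482881288418128148818128812884181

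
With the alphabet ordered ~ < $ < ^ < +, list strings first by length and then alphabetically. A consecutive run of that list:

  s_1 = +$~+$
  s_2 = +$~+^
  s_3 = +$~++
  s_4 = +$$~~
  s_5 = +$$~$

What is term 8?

Stepping forward 3 times from +$$~$: +$$~$ → +$$~^ → +$$~+, then the target.

+$$$~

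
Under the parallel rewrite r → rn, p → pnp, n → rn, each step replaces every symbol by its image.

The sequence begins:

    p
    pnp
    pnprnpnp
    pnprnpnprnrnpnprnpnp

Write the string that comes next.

pnprnpnprnrnpnprnpnprnrnrnrnpnprnpnprnrnpnprnpnp

Applying the rule to each of the 20 symbols of pnprnpnprnrnpnprnpnp gives the pieces pnp rn pnp rn rn pnp rn pnp rn rn rn rn pnp rn pnp rn rn pnp rn pnp, which concatenate to the answer.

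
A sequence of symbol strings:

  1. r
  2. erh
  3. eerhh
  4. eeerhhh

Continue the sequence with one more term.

s(k+1) = e·s(k)·h, so each term gains e as a prefix and h as a suffix.
Applying this once more to eeerhhh:

eeeerhhhh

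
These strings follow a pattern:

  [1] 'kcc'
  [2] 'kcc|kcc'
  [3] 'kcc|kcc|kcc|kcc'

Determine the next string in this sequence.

Every step duplicates the string with '|' between the halves.
One more doubling of kcc|kcc|kcc|kcc gives the answer.

kcc|kcc|kcc|kcc|kcc|kcc|kcc|kcc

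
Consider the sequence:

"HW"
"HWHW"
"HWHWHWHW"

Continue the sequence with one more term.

HWHWHWHWHWHWHWHW

Each string is two copies of the previous one concatenated.
So the next term is two copies of HWHWHWHW.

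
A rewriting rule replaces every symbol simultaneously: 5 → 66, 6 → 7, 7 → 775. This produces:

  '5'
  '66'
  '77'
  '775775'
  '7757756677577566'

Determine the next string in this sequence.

φ(7757756677577566) expands symbol-by-symbol to 775 775 66 775 775 66 7 7 775 775 66 775 775 66 7 7; joining the 16 pieces gives the next term.

775775667757756677775775667757756677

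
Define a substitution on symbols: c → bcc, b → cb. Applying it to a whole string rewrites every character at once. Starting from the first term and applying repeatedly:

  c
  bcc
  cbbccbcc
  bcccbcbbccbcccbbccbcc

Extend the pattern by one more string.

cbbccbccbcccbbcccbcbbccbcccbbccbccbcccbcbbccbcccbbccbcc

φ(bcccbcbbccbcccbbccbcc) expands symbol-by-symbol to cb bcc bcc bcc cb bcc cb cb bcc bcc cb bcc bcc bcc cb cb bcc bcc cb bcc bcc; joining the 21 pieces gives the next term.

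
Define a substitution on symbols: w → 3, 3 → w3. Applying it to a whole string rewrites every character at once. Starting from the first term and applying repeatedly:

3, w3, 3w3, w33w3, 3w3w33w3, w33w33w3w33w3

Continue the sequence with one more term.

φ(w33w33w3w33w3) expands symbol-by-symbol to 3 w3 w3 3 w3 w3 3 w3 3 w3 w3 3 w3; joining the 13 pieces gives the next term.

3w3w33w3w33w33w3w33w3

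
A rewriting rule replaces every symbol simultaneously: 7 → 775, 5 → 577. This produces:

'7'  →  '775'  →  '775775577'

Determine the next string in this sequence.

Expanding 775775577: 7→775, 7→775, 5→577, 7→775, 7→775, 5→577, 5→577, 7→775, 7→775. Concatenated: 775 775 577 775 775 577 577 775 775.

775775577775775577577775775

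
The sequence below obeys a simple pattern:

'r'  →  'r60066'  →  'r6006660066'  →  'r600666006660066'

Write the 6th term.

r6006660066600666006660066

Each term is the previous one with 60066 appended.
From r600666006660066, 2 further steps: r600666006660066 → r60066600666006660066 → (answer).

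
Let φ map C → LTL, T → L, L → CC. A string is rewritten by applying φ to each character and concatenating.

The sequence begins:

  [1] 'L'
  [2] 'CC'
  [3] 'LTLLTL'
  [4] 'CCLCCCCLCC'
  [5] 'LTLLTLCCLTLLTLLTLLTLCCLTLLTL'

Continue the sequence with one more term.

φ(LTLLTLCCLTLLTLLTLLTLCCLTLLTL) expands symbol-by-symbol to CC L CC CC L CC LTL LTL CC L CC CC L CC CC L CC CC L CC LTL LTL CC L CC CC L CC; joining the 28 pieces gives the next term.

CCLCCCCLCCLTLLTLCCLCCCCLCCCCLCCCCLCCLTLLTLCCLCCCCLCC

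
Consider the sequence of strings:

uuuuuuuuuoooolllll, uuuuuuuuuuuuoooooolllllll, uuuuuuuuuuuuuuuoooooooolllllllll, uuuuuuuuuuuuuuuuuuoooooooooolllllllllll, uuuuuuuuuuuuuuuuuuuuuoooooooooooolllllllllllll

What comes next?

Each string has the form u^{3n+3} o^{2n} l^{2n+1}, where the shown terms are n = 2, 3, 4, 5, 6.
Setting n = 7 gives 24, 14, 15 characters in each block.

uuuuuuuuuuuuuuuuuuuuuuuuoooooooooooooolllllllllllllll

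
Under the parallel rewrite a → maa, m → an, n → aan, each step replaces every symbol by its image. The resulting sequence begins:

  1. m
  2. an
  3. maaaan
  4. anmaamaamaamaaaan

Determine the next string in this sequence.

Replace each of the 17 characters of anmaamaamaamaaaan in place — maa aan an maa maa an maa maa an maa maa an maa maa maa maa aan — and concatenate.

maaaananmaamaaanmaamaaanmaamaaanmaamaamaamaaaan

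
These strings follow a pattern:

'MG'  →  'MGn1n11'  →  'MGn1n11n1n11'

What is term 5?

Every step adds n1n11 to the end: s(k+1) = s(k)·n1n11.
From MGn1n11n1n11, 2 further steps: MGn1n11n1n11 → MGn1n11n1n11n1n11 → (answer).

MGn1n11n1n11n1n11n1n11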